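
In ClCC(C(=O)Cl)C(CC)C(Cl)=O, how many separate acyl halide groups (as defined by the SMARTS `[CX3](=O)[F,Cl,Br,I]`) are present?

2

[CX3](=O)[F,Cl,Br,I] is the SMARTS for an acyl halide: a carbonyl carbon bonded to a halogen.
The molecule carries 2 separate instances of an acyl chloride (-C(=O)Cl) meeting every constraint; each maps to a distinct set of atoms, giving 2 matches.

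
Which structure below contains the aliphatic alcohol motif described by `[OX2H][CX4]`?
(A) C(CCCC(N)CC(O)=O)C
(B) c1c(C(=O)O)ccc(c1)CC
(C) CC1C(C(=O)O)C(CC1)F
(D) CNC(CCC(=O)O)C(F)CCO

[OX2H][CX4] describes a hydroxyl oxygen bound to an sp3 (X4) carbon (an aliphatic alcohol).
(A) has a carboxylic acid group (-C(=O)OH) but the -OH is on a CX3 carbonyl carbon, not a CX4 carbon.
(B) has a carboxylic acid group (-C(=O)OH) but the -OH is on a CX3 carbonyl carbon, not a CX4 carbon.
(C) has a carboxylic acid group (-C(=O)OH) but the -OH is on a CX3 carbonyl carbon, not a CX4 carbon.
(D) contains a hydroxyl group (-OH), which satisfies every atom and bond constraint.
So the answer is (D).

D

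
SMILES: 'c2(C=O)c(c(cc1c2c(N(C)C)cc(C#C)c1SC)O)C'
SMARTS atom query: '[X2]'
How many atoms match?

4

The query [X2] means: any atom with exactly two total connections (bonds + H).
Check the 21 heavy atoms by environment: 10× c (aromatic, X3) → no; 1× O (X2) → match; 4× C (X4) → no; 1× S (X2) → match; 1× C (X3) → no; 1× O (X1) → no; 2× C (X2) → match; 1× N (X3) → no.
Summing the matching environments: 1 + 1 + 2 = 4 matching atoms.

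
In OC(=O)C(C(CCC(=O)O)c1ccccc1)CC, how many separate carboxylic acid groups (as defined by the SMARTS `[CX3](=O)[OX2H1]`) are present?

2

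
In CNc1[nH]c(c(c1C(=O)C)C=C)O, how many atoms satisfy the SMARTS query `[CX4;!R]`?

2

The query [CX4;!R] means: aliphatic carbon with four total connections, not in a ring.
Check the 13 heavy atoms by environment: 1× n (aromatic, X3, in 5-ring) → no; 4× c (aromatic, X3, in 5-ring) → no; 3× C (X3, acyclic) → no; 1× O (X1, acyclic) → no; 2× C (X4, acyclic) → match; 1× N (X3, acyclic) → no; 1× O (X2, acyclic) → no.
That gives 2 matching atoms.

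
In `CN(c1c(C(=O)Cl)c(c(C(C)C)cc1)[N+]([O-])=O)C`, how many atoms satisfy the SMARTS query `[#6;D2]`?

The query [#6;D2] means: any carbon bonded to exactly two heavy atoms.
Check the 18 heavy atoms by environment: 2× c (aromatic, D2) → match; 4× c (aromatic, D3) → no; 1× N (charge +1, D3) → no; 1× O (charge -1, D1) → no; 2× O (D1) → no; 2× C (D3) → no; 4× C (D1) → no; 1× Cl (D1) → no; 1× N (D3) → no.
That gives 2 matching atoms.

2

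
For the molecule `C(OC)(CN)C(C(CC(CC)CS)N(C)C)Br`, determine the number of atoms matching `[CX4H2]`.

4

The query [CX4H2] means: sp3 carbon (X4) with exactly two hydrogens.
Check the 17 heavy atoms by environment: 4× C (H2, X4) → match; 4× C (H1, X4) → no; 1× O (H0, X2) → no; 4× C (H3, X4) → no; 1× N (H0, X3) → no; 1× Br (H0, X1) → no; 1× S (H1, X2) → no; 1× N (H2, X3) → no.
That gives 4 matching atoms.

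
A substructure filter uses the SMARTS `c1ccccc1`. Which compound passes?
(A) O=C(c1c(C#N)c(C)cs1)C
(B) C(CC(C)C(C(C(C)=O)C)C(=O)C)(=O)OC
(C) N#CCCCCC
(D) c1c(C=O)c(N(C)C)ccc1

D

c1ccccc1 describes six aromatic carbons in a ring (a benzene ring).
(A) has a methyl group (-CH3) but no six-membered all-carbon aromatic ring is present.
(B) has a methyl group (-CH3) but no six-membered all-carbon aromatic ring is present.
(C) has a methyl group (-CH3) but no six-membered all-carbon aromatic ring is present.
(D) contains the required atom environment, so the pattern matches.
So the answer is (D).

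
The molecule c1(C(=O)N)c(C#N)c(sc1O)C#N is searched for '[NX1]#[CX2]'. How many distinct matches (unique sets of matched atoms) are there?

2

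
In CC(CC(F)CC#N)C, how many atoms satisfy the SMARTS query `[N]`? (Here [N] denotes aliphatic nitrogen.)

The query [N] means: uppercase N matches aliphatic (non-aromatic) nitrogen only.
Check the 9 heavy atoms by environment: 7× C → no; 1× F → no; 1× N → match.
That gives 1 matching atom.

1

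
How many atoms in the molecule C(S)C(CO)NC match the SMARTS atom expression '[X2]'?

The query [X2] means: any atom with exactly two total connections (bonds + H).
Check the 7 heavy atoms by environment: 4× C (X4) → no; 1× S (X2) → match; 1× N (X3) → no; 1× O (X2) → match.
Summing the matching environments: 1 + 1 = 2 matching atoms.

2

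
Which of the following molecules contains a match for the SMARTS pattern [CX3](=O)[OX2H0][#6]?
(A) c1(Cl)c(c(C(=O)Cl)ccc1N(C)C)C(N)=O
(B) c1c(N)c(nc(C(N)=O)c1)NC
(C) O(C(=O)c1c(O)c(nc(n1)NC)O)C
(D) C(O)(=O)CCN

[CX3](=O)[OX2H0][#6] describes a carbonyl carbon bonded to an oxygen that is itself bonded to carbon (no H on that O) (an ester).
(A) has a primary amide (-C(=O)NH2) but the carbonyl is bonded to N, not to an O-C linkage.
(B) has a primary amide (-C(=O)NH2) but the carbonyl is bonded to N, not to an O-C linkage.
(C) contains a methyl-ester group (-C(=O)OCH3), which satisfies every atom and bond constraint.
(D) has a carboxylic acid group (-C(=O)OH) but the singly-bonded O carries H (OX2H1, not H0).
So the answer is (C).

C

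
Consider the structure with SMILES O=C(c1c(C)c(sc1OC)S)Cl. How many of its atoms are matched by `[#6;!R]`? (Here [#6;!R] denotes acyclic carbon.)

3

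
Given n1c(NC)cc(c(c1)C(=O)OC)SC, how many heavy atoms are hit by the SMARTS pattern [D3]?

4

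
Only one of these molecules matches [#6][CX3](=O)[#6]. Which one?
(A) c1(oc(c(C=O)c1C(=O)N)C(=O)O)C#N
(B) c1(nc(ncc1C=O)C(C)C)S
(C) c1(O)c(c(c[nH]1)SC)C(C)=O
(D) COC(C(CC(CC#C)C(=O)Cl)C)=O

C

[#6][CX3](=O)[#6] describes a carbonyl carbon (no H) flanked by two carbons (a ketone).
(A) has a carboxylic acid group (-C(=O)OH) but one neighbour of the carbonyl carbon is O, not C.
(B) has an aldehyde (-CHO) but the carbonyl carbon has H1, so it is not flanked by two carbons.
(C) contains an acetyl/ketone group (-C(=O)CH3), which satisfies every atom and bond constraint.
(D) has a methyl-ester group (-C(=O)OCH3) but one neighbour of the carbonyl carbon is O, not C.
So the answer is (C).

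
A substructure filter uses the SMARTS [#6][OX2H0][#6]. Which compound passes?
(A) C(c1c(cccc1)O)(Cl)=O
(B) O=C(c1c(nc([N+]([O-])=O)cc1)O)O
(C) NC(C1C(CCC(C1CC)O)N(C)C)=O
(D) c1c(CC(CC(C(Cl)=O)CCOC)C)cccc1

D

[#6][OX2H0][#6] describes an aliphatic oxygen bridging two carbons with no H on the oxygen (an ether).
(A) has a hydroxyl group (-OH) but the oxygen has H1, not H0 bridging two carbons.
(B) has a hydroxyl group (-OH) but the oxygen has H1, not H0 bridging two carbons.
(C) has a hydroxyl group (-OH) but the oxygen has H1, not H0 bridging two carbons.
(D) contains a methoxy ether (-OCH3), which satisfies every atom and bond constraint.
So the answer is (D).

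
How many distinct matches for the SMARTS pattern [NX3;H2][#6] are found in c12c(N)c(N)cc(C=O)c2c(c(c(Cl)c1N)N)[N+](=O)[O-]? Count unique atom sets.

4

[NX3;H2][#6] is the SMARTS for a primary amine: a trivalent nitrogen with two H attached to carbon.
The molecule carries 4 separate instances of a primary amino group (-NH2) meeting every constraint; each maps to a distinct set of atoms, giving 4 matches.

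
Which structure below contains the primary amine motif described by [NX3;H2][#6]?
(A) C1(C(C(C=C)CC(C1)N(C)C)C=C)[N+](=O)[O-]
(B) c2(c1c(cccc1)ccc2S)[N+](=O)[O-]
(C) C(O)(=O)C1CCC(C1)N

C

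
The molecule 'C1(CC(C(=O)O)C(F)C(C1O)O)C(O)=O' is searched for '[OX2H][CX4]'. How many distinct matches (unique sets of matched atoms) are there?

2

[OX2H][CX4] is the SMARTS for an aliphatic alcohol: a hydroxyl oxygen bound to an sp3 (X4) carbon.
The molecule carries 2 separate instances of a hydroxyl group (-OH) meeting every constraint; each maps to a distinct set of atoms, giving 2 matches.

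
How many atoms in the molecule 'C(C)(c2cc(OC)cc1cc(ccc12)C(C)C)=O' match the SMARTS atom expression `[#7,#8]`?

2

The query [#7,#8] means: nitrogen or oxygen (comma = OR).
Check the 18 heavy atoms by environment: 10× c (aromatic) → no; 6× C → no; 2× O → match.
That gives 2 matching atoms.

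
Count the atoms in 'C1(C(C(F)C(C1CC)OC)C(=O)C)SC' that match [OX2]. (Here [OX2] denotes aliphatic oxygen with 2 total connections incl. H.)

The query [OX2] means: aliphatic oxygen with two total connections — ether, hydroxyl, or ester single-bond O.
Check the 15 heavy atoms by environment: 10× C (X4) → no; 1× S (X2) → no; 1× O (X2) → match; 1× F (X1) → no; 1× C (X3) → no; 1× O (X1) → no.
That gives 1 matching atom.

1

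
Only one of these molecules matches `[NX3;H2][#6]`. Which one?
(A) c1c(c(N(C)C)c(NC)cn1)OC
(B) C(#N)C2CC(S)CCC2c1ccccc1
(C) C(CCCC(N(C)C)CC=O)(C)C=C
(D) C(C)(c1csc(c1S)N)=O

[NX3;H2][#6] describes a trivalent nitrogen with two H attached to carbon (a primary amine).
(A) has an N-methylamino group (-NHCH3) but the nitrogen bears two carbons and only one H (H1), not H2.
(B) has a nitrile (-C#N) but the nitrogen is NX1 (triple-bonded), not NX3 with two H.
(C) has a dimethylamino group (-N(CH3)2) but the nitrogen has H0, not H2.
(D) contains a primary amino group (-NH2), which satisfies every atom and bond constraint.
So the answer is (D).

D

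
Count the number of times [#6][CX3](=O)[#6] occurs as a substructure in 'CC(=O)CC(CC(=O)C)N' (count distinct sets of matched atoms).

2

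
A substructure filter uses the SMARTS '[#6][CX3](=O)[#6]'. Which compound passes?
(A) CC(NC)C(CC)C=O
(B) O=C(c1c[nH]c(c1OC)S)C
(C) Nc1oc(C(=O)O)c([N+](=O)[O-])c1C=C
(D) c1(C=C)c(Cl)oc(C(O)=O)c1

B

[#6][CX3](=O)[#6] describes a carbonyl carbon (no H) flanked by two carbons (a ketone).
(A) has an aldehyde (-CHO) but the carbonyl carbon has H1, so it is not flanked by two carbons.
(B) contains an acetyl/ketone group (-C(=O)CH3), which satisfies every atom and bond constraint.
(C) has a carboxylic acid group (-C(=O)OH) but one neighbour of the carbonyl carbon is O, not C.
(D) has a carboxylic acid group (-C(=O)OH) but one neighbour of the carbonyl carbon is O, not C.
So the answer is (B).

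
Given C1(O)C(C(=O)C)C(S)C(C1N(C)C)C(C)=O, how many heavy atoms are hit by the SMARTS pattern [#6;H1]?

The query [#6;H1] means: any carbon bearing exactly one hydrogen.
Check the 16 heavy atoms by environment: 5× C (H1) → match; 1× N (H0) → no; 4× C (H3) → no; 2× C (H0) → no; 2× O (H0) → no; 1× O (H1) → no; 1× S (H1) → no.
That gives 5 matching atoms.

5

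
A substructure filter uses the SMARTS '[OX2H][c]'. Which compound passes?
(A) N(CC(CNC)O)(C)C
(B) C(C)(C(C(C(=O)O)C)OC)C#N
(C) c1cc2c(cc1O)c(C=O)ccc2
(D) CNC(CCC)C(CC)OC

C

[OX2H][c] describes a hydroxyl oxygen attached to an aromatic carbon (a phenol).
(A) has a hydroxyl group (-OH) but the -OH is on an aliphatic carbon, not an aromatic c.
(B) has a methoxy ether (-OCH3) but the oxygen has H0, not H1.
(C) contains a hydroxyl group (-OH), which satisfies every atom and bond constraint.
(D) has a methoxy ether (-OCH3) but the oxygen has H0, not H1.
So the answer is (C).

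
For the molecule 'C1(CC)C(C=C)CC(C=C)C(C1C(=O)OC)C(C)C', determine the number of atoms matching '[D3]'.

Check the 19 heavy atoms by environment: 4× C (D2) → no; 7× C (D3) → match; 1× O (D1) → no; 1× O (D2) → no; 6× C (D1) → no.
That gives 7 matching atoms.

7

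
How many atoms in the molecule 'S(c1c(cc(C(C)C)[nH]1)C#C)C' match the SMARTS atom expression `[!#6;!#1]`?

The query [!#6;!#1] means: not carbon and not hydrogen — any heteroatom.
Check the 12 heavy atoms by environment: 1× n (aromatic) → match; 4× c (aromatic) → no; 6× C → no; 1× S → match.
Summing the matching environments: 1 + 1 = 2 matching atoms.

2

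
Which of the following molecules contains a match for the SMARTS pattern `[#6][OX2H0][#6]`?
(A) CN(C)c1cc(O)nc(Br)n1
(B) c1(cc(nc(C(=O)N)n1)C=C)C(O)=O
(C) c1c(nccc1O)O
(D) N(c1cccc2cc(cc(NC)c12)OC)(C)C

D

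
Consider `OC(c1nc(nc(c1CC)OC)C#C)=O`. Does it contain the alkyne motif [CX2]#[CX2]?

Yes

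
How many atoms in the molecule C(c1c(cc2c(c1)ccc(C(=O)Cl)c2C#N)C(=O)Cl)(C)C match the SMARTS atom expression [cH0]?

6

The query [cH0] means: aromatic carbon with no attached hydrogen (substituted or ring-fusion).
Check the 21 heavy atoms by environment: 6× c (aromatic, H0) → match; 4× c (aromatic, H1) → no; 3× C (H0) → no; 2× O (H0) → no; 2× Cl (H0) → no; 1× N (H0) → no; 1× C (H1) → no; 2× C (H3) → no.
That gives 6 matching atoms.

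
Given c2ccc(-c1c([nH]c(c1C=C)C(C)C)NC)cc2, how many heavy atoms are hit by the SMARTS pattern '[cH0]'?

5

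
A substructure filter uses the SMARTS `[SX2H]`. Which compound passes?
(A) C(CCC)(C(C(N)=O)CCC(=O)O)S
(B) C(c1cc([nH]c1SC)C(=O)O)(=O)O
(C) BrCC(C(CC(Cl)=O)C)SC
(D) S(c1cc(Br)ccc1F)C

[SX2H] describes an aliphatic sulfur with two connections, one being H (a thiol).
(A) contains a thiol (-SH), which satisfies every atom and bond constraint.
(B) has a methylthio ether (-SCH3) but the sulfur has H0 (bonded to two carbons), not H1.
(C) has a methylthio ether (-SCH3) but the sulfur has H0 (bonded to two carbons), not H1.
(D) has a methylthio ether (-SCH3) but the sulfur has H0 (bonded to two carbons), not H1.
So the answer is (A).

A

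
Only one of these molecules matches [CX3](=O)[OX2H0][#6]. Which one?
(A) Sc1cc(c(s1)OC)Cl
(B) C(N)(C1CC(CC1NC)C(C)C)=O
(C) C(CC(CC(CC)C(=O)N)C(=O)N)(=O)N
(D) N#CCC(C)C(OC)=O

D

[CX3](=O)[OX2H0][#6] describes a carbonyl carbon bonded to an oxygen that is itself bonded to carbon (no H on that O) (an ester).
(A) has a methoxy ether (-OCH3) but the ether oxygen is not adjacent to a C=O carbon.
(B) has a primary amide (-C(=O)NH2) but the carbonyl is bonded to N, not to an O-C linkage.
(C) has a primary amide (-C(=O)NH2) but the carbonyl is bonded to N, not to an O-C linkage.
(D) contains a methyl-ester group (-C(=O)OCH3), which satisfies every atom and bond constraint.
So the answer is (D).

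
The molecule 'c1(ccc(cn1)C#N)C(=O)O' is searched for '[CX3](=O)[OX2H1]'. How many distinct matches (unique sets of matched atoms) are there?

[CX3](=O)[OX2H1] is the SMARTS for a carboxylic acid: an sp2 carbon double-bonded to O and single-bonded to an -OH oxygen.
Exactly one fragment in the molecule meets all constraints, giving 1 match.

1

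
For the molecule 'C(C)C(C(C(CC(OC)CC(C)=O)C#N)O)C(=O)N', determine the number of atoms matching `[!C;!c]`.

The query [!C;!c] means: neither aliphatic nor aromatic carbon — same as [!#6].
Check the 19 heavy atoms by environment: 13× C → no; 4× O → match; 2× N → match.
Summing the matching environments: 4 + 2 = 6 matching atoms.

6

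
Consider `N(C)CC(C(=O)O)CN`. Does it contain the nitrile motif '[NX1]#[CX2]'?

The pattern [NX1]#[CX2] describes a nitrogen triple-bonded to a two-connected carbon — a nitrile.
The closest candidate here is a primary amino group (-NH2), but the nitrogen is NX3 (three connections), not NX1 triple-bonded. No other fragment satisfies the full query, so there is no match.

No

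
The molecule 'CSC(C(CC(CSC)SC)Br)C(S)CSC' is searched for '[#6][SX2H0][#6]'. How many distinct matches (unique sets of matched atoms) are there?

4

[#6][SX2H0][#6] is the SMARTS for a thioether: an aliphatic sulfur bridging two carbons with no H on the sulfur.
The molecule carries 4 separate instances of a methylthio ether (-SCH3) meeting every constraint; each maps to a distinct set of atoms, giving 4 matches.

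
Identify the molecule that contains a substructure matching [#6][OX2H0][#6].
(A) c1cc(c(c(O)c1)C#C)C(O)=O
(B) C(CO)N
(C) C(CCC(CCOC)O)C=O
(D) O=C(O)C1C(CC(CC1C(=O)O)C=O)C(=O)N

C

[#6][OX2H0][#6] describes an aliphatic oxygen bridging two carbons with no H on the oxygen (an ether).
(A) has a hydroxyl group (-OH) but the oxygen has H1, not H0 bridging two carbons.
(B) has a hydroxyl group (-OH) but the oxygen has H1, not H0 bridging two carbons.
(C) contains a methoxy ether (-OCH3), which satisfies every atom and bond constraint.
(D) has a carboxylic acid group (-C(=O)OH) but the -OH oxygen has H1; the =O is OX1, not OX2.
So the answer is (C).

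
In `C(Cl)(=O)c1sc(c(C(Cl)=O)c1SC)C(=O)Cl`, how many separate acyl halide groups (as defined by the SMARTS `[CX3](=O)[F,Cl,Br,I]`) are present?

[CX3](=O)[F,Cl,Br,I] is the SMARTS for an acyl halide: a carbonyl carbon bonded to a halogen.
The molecule carries 3 separate instances of an acyl chloride (-C(=O)Cl) meeting every constraint; each maps to a distinct set of atoms, giving 3 matches.

3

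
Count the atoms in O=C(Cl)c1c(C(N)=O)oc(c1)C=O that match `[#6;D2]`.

The query [#6;D2] means: any carbon bonded to exactly two heavy atoms.
Check the 13 heavy atoms by environment: 1× o (aromatic, D2) → no; 3× c (aromatic, D3) → no; 1× c (aromatic, D2) → match; 1× C (D2) → match; 3× O (D1) → no; 2× C (D3) → no; 1× Cl (D1) → no; 1× N (D1) → no.
Summing the matching environments: 1 + 1 = 2 matching atoms.

2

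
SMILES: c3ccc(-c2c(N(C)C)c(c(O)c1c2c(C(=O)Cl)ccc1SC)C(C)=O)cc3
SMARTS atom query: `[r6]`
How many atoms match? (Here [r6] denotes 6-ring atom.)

16

The query [r6] means: r6 matches atoms in a six-membered ring.
Check the 28 heavy atoms by environment: 16× c (aromatic, in 6-ring) → match; 6× C (acyclic) → no; 3× O (acyclic) → no; 1× S (acyclic) → no; 1× Cl (acyclic) → no; 1× N (acyclic) → no.
That gives 16 matching atoms.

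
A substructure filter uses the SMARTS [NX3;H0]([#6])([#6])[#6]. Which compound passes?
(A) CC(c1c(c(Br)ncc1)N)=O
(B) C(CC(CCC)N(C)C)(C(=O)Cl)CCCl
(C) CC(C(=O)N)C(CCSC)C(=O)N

[NX3;H0]([#6])([#6])[#6] describes a trivalent nitrogen with no H, bonded to three carbons (a tertiary amine).
(A) has a primary amino group (-NH2) but the nitrogen has H2, not H0 with three carbons.
(B) contains a dimethylamino group (-N(CH3)2), which satisfies every atom and bond constraint.
(C) has a primary amide (-C(=O)NH2) but the amide nitrogen has H2 and only one carbon neighbour.
So the answer is (B).

B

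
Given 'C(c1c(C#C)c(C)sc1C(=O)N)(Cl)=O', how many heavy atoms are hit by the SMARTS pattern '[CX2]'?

2

Check the 14 heavy atoms by environment: 1× s (aromatic, X2) → no; 4× c (aromatic, X3) → no; 2× C (X3) → no; 2× O (X1) → no; 1× N (X3) → no; 1× C (X4) → no; 1× Cl (X1) → no; 2× C (X2) → match.
That gives 2 matching atoms.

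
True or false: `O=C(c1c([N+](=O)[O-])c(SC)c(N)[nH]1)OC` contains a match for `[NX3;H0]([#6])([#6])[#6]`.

False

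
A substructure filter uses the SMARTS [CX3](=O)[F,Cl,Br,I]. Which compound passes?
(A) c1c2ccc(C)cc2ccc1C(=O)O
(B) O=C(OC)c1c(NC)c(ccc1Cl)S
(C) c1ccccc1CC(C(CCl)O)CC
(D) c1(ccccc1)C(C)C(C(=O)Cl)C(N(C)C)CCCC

[CX3](=O)[F,Cl,Br,I] describes a carbonyl carbon bonded to a halogen (an acyl halide).
(A) has a carboxylic acid group (-C(=O)OH) but the carbonyl is bonded to -OH, not to a halogen.
(B) has a methyl-ester group (-C(=O)OCH3) but the carbonyl is bonded to -O-C, not to a halogen.
(C) has a chloro substituent but the Cl is not on a carbonyl carbon.
(D) contains an acyl chloride (-C(=O)Cl), which satisfies every atom and bond constraint.
So the answer is (D).

D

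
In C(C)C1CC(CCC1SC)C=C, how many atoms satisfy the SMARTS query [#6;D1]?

3

The query [#6;D1] means: carbon bonded to exactly one heavy atom.
Check the 12 heavy atoms by environment: 5× C (D2) → no; 3× C (D3) → no; 1× S (D2) → no; 3× C (D1) → match.
That gives 3 matching atoms.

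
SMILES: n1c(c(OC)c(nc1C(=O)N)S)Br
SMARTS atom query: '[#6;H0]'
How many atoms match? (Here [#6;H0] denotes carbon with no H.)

The query [#6;H0] means: any carbon with no attached hydrogen.
Check the 13 heavy atoms by environment: 2× n (aromatic, H0) → no; 4× c (aromatic, H0) → match; 1× S (H1) → no; 2× O (H0) → no; 1× C (H3) → no; 1× Br (H0) → no; 1× C (H0) → match; 1× N (H2) → no.
Summing the matching environments: 4 + 1 = 5 matching atoms.

5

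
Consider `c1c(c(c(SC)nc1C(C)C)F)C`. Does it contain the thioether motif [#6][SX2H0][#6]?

Yes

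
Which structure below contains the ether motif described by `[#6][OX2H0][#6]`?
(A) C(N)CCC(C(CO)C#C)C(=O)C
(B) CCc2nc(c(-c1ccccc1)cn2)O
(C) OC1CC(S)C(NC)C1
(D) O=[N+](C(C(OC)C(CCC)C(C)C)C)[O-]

D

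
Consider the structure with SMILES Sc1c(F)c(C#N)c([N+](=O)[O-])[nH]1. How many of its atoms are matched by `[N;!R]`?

2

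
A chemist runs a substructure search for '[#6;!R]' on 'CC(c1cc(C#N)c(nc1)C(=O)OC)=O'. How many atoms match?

The query [#6;!R] means: carbon not in any ring.
Check the 15 heavy atoms by environment: 1× n (aromatic, in 6-ring) → no; 5× c (aromatic, in 6-ring) → no; 5× C (acyclic) → match; 3× O (acyclic) → no; 1× N (acyclic) → no.
That gives 5 matching atoms.

5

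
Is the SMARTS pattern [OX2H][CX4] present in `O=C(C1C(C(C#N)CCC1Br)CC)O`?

No

The pattern [OX2H][CX4] describes a hydroxyl oxygen bound to an sp3 (X4) carbon — an aliphatic alcohol.
The closest candidate here is a carboxylic acid group (-C(=O)OH), but the -OH is on a CX3 carbonyl carbon, not a CX4 carbon. No other fragment satisfies the full query, so there is no match.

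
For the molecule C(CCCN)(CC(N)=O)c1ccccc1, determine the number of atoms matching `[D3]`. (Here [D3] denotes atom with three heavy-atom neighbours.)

The query [D3] means: atom with exactly three heavy-atom neighbours.
Check the 15 heavy atoms by environment: 4× C (D2) → no; 2× C (D3) → match; 2× N (D1) → no; 1× c (aromatic, D3) → match; 5× c (aromatic, D2) → no; 1× O (D1) → no.
Summing the matching environments: 2 + 1 = 3 matching atoms.

3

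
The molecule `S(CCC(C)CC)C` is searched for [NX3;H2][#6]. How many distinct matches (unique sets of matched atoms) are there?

[NX3;H2][#6] is the SMARTS for a primary amine: a trivalent nitrogen with two H attached to carbon.
No fragment in the molecule satisfies every constraint, giving 0 matches.

0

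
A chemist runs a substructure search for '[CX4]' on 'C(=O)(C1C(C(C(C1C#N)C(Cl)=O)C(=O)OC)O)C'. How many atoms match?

Check the 18 heavy atoms by environment: 7× C (X4) → match; 1× C (X2) → no; 1× N (X1) → no; 3× C (X3) → no; 3× O (X1) → no; 1× Cl (X1) → no; 2× O (X2) → no.
That gives 7 matching atoms.

7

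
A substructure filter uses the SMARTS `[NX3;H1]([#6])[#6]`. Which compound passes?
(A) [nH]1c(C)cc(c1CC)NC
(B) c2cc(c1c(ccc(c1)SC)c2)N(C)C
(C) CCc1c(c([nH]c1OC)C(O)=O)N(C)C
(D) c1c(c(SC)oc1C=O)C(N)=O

[NX3;H1]([#6])[#6] describes a trivalent nitrogen with one H, bonded to two carbons (a secondary amine).
(A) contains an N-methylamino group (-NHCH3), which satisfies every atom and bond constraint.
(B) has a dimethylamino group (-N(CH3)2) but the nitrogen has H0, not H1.
(C) has a dimethylamino group (-N(CH3)2) but the nitrogen has H0, not H1.
(D) has a primary amide (-C(=O)NH2) but the -C(=O)NH2 nitrogen has H2, not H1.
So the answer is (A).

A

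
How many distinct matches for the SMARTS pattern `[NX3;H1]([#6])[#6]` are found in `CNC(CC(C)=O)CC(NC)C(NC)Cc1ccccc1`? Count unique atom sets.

[NX3;H1]([#6])[#6] is the SMARTS for a secondary amine: a trivalent nitrogen with one H, bonded to two carbons.
The molecule carries 3 separate instances of an N-methylamino group (-NHCH3) meeting every constraint; each maps to a distinct set of atoms, giving 3 matches.

3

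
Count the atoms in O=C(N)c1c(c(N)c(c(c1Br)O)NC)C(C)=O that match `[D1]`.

The query [D1] means: atom with exactly one heavy-atom neighbour (degree 1).
Check the 17 heavy atoms by environment: 6× c (aromatic, D3) → no; 2× N (D1) → match; 2× C (D3) → no; 3× O (D1) → match; 2× C (D1) → match; 1× N (D2) → no; 1× Br (D1) → match.
Summing the matching environments: 2 + 3 + 2 + 1 = 8 matching atoms.

8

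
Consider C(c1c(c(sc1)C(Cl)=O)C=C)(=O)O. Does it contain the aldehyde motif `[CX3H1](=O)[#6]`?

The pattern [CX3H1](=O)[#6] describes an sp2 carbon with one H, double-bonded to O and single-bonded to carbon — an aldehyde.
The closest candidate here is a carboxylic acid group (-C(=O)OH), but the carbonyl carbon has H0 and is bonded to O, not H1. No other fragment satisfies the full query, so there is no match.

No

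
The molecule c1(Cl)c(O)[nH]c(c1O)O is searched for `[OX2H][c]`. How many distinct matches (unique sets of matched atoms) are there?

[OX2H][c] is the SMARTS for a phenol: a hydroxyl oxygen attached to an aromatic carbon.
The molecule carries 3 separate instances of a hydroxyl group (-OH) meeting every constraint; each maps to a distinct set of atoms, giving 3 matches.

3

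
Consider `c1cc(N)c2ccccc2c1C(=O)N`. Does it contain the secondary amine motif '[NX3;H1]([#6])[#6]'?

No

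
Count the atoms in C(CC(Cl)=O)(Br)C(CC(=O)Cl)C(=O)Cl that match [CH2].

The query [CH2] means: aliphatic carbon with exactly two hydrogens.
Check the 14 heavy atoms by environment: 2× C (H2) → match; 2× C (H1) → no; 3× C (H0) → no; 3× O (H0) → no; 3× Cl (H0) → no; 1× Br (H0) → no.
That gives 2 matching atoms.

2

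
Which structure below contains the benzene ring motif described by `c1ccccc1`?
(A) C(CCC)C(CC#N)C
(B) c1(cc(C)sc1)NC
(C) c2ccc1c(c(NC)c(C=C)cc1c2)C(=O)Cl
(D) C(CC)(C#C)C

C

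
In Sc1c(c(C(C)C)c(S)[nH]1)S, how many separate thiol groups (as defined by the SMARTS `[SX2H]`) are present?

3

[SX2H] is the SMARTS for a thiol: an aliphatic sulfur with two connections, one being H.
The molecule carries 3 separate instances of a thiol (-SH) meeting every constraint; each maps to a distinct set of atoms, giving 3 matches.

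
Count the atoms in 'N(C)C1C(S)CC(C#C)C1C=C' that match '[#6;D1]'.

3

Check the 12 heavy atoms by environment: 4× C (D3) → no; 3× C (D2) → no; 1× S (D1) → no; 3× C (D1) → match; 1× N (D2) → no.
That gives 3 matching atoms.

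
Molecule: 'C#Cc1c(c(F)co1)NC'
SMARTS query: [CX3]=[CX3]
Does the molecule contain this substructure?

No

The pattern [CX3]=[CX3] describes a non-aromatic C=C double bond between two sp2 carbons — an alkene.
The closest candidate here is an ethynyl group (-C#CH), but the C-C bond is a triple bond, not a double bond. No other fragment satisfies the full query, so there is no match.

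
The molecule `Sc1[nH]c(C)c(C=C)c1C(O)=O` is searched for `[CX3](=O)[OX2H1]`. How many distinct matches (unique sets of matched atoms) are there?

1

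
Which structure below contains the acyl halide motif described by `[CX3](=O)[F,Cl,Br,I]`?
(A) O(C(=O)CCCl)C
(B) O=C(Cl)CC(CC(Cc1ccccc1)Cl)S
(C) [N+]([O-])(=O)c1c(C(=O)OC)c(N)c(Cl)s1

B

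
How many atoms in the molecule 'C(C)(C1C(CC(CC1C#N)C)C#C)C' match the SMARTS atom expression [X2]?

3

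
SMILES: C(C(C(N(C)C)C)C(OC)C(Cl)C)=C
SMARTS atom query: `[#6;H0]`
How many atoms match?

0

The query [#6;H0] means: any carbon with no attached hydrogen.
Check the 14 heavy atoms by environment: 5× C (H3) → no; 5× C (H1) → no; 1× C (H2) → no; 1× N (H0) → no; 1× O (H0) → no; 1× Cl (H0) → no.
No environment satisfies the query, so 0 matching atoms.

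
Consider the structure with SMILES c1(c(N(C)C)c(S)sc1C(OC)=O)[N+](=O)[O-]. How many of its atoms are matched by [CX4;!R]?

3

The query [CX4;!R] means: aliphatic carbon with four total connections, not in a ring.
Check the 16 heavy atoms by environment: 1× s (aromatic, X2, in 5-ring) → no; 4× c (aromatic, X3, in 5-ring) → no; 1× S (X2, acyclic) → no; 1× N (X3, acyclic) → no; 3× C (X4, acyclic) → match; 1× C (X3, acyclic) → no; 2× O (X1, acyclic) → no; 1× O (X2, acyclic) → no; 1× N (charge +1, X3, acyclic) → no; 1× O (charge -1, X1, acyclic) → no.
That gives 3 matching atoms.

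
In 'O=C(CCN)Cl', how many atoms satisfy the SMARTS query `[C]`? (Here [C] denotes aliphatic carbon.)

3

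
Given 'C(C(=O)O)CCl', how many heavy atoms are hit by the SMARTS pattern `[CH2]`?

The query [CH2] means: aliphatic carbon with exactly two hydrogens.
Check the 6 heavy atoms by environment: 2× C (H2) → match; 1× C (H0) → no; 1× O (H0) → no; 1× O (H1) → no; 1× Cl (H0) → no.
That gives 2 matching atoms.

2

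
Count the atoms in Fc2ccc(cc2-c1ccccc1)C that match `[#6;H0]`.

The query [#6;H0] means: any carbon with no attached hydrogen.
Check the 14 heavy atoms by environment: 8× c (aromatic, H1) → no; 4× c (aromatic, H0) → match; 1× F (H0) → no; 1× C (H3) → no.
That gives 4 matching atoms.

4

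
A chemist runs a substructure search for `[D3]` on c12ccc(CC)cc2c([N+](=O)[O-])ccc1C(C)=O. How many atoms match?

The query [D3] means: atom with exactly three heavy-atom neighbours.
Check the 18 heavy atoms by environment: 5× c (aromatic, D3) → match; 5× c (aromatic, D2) → no; 1× N (charge +1, D3) → match; 1× O (charge -1, D1) → no; 2× O (D1) → no; 1× C (D2) → no; 2× C (D1) → no; 1× C (D3) → match.
Summing the matching environments: 5 + 1 + 1 = 7 matching atoms.

7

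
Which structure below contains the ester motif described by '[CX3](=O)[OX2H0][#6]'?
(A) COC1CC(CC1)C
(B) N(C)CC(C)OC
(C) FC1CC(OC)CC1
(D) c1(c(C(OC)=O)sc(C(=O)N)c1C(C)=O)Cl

D

[CX3](=O)[OX2H0][#6] describes a carbonyl carbon bonded to an oxygen that is itself bonded to carbon (no H on that O) (an ester).
(A) has a methoxy ether (-OCH3) but the ether oxygen is not adjacent to a C=O carbon.
(B) has a methoxy ether (-OCH3) but the ether oxygen is not adjacent to a C=O carbon.
(C) has a methoxy ether (-OCH3) but the ether oxygen is not adjacent to a C=O carbon.
(D) contains a methyl-ester group (-C(=O)OCH3), which satisfies every atom and bond constraint.
So the answer is (D).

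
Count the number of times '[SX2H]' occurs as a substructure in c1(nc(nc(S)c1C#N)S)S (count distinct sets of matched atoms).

[SX2H] is the SMARTS for a thiol: an aliphatic sulfur with two connections, one being H.
The molecule carries 3 separate instances of a thiol (-SH) meeting every constraint; each maps to a distinct set of atoms, giving 3 matches.

3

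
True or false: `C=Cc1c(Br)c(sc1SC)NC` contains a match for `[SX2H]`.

False

The pattern [SX2H] describes an aliphatic sulfur with two connections, one being H — a thiol.
The closest candidate here is a methylthio ether (-SCH3), but the sulfur has H0 (bonded to two carbons), not H1. No other fragment satisfies the full query, so there is no match.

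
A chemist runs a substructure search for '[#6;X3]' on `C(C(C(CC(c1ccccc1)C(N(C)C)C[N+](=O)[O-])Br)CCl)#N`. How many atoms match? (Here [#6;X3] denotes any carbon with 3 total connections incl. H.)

6

The query [#6;X3] means: any carbon (aromatic or not) with three total connections.
Check the 23 heavy atoms by environment: 9× C (X4) → no; 1× N (X3) → no; 1× Br (X1) → no; 1× Cl (X1) → no; 1× C (X2) → no; 1× N (X1) → no; 1× N (charge +1, X3) → no; 1× O (charge -1, X1) → no; 1× O (X1) → no; 6× c (aromatic, X3) → match.
That gives 6 matching atoms.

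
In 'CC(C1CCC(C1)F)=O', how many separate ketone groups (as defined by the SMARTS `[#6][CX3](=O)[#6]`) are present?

1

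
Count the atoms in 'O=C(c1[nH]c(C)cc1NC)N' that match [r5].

5

The query [r5] means: r5 matches atoms in a five-membered ring.
Check the 11 heavy atoms by environment: 1× n (aromatic, in 5-ring) → match; 4× c (aromatic, in 5-ring) → match; 2× N (acyclic) → no; 3× C (acyclic) → no; 1× O (acyclic) → no.
Summing the matching environments: 1 + 4 = 5 matching atoms.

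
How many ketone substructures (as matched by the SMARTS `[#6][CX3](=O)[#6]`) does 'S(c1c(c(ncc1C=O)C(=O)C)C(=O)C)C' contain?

[#6][CX3](=O)[#6] is the SMARTS for a ketone: a carbonyl carbon (no H) flanked by two carbons.
The molecule carries 2 separate instances of an acetyl/ketone group (-C(=O)CH3) meeting every constraint; each maps to a distinct set of atoms, giving 2 matches.

2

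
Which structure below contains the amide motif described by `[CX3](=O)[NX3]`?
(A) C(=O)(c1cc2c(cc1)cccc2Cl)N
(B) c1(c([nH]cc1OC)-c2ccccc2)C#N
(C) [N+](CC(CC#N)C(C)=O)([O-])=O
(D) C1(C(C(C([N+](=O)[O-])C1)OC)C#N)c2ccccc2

[CX3](=O)[NX3] describes a carbonyl carbon bonded to a trivalent nitrogen (an amide).
(A) contains a primary amide (-C(=O)NH2), which satisfies every atom and bond constraint.
(B) has a nitrile (-C#N) but the nitrile N is NX1 (triple-bonded), not NX3.
(C) has a nitrile (-C#N) but the nitrile N is NX1 (triple-bonded), not NX3.
(D) has a nitrile (-C#N) but the nitrile N is NX1 (triple-bonded), not NX3.
So the answer is (A).

A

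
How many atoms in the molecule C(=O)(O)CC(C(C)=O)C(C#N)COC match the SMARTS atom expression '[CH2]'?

The query [CH2] means: aliphatic carbon with exactly two hydrogens.
Check the 14 heavy atoms by environment: 2× C (H2) → match; 2× C (H1) → no; 3× O (H0) → no; 2× C (H3) → no; 3× C (H0) → no; 1× N (H0) → no; 1× O (H1) → no.
That gives 2 matching atoms.

2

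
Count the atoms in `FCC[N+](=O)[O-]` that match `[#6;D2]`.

2

The query [#6;D2] means: any carbon bonded to exactly two heavy atoms.
Check the 6 heavy atoms by environment: 2× C (D2) → match; 1× F (D1) → no; 1× N (charge +1, D3) → no; 1× O (charge -1, D1) → no; 1× O (D1) → no.
That gives 2 matching atoms.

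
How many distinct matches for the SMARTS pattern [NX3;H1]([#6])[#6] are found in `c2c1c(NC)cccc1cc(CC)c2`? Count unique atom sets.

1

[NX3;H1]([#6])[#6] is the SMARTS for a secondary amine: a trivalent nitrogen with one H, bonded to two carbons.
Exactly one fragment in the molecule meets all constraints, giving 1 match.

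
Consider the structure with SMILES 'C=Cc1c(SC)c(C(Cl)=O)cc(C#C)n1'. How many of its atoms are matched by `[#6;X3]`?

Check the 15 heavy atoms by environment: 1× n (aromatic, X2) → no; 5× c (aromatic, X3) → match; 3× C (X3) → match; 1× O (X1) → no; 1× Cl (X1) → no; 2× C (X2) → no; 1× S (X2) → no; 1× C (X4) → no.
Summing the matching environments: 5 + 3 = 8 matching atoms.

8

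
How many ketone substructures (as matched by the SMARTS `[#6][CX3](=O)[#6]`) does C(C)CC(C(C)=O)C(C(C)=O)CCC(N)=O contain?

[#6][CX3](=O)[#6] is the SMARTS for a ketone: a carbonyl carbon (no H) flanked by two carbons.
The molecule carries 2 separate instances of an acetyl/ketone group (-C(=O)CH3) meeting every constraint; each maps to a distinct set of atoms, giving 2 matches.

2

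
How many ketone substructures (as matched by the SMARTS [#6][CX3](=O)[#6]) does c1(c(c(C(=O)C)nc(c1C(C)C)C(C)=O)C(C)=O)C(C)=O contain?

4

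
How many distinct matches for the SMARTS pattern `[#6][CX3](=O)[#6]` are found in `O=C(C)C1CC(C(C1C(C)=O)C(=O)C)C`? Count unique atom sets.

3

[#6][CX3](=O)[#6] is the SMARTS for a ketone: a carbonyl carbon (no H) flanked by two carbons.
The molecule carries 3 separate instances of an acetyl/ketone group (-C(=O)CH3) meeting every constraint; each maps to a distinct set of atoms, giving 3 matches.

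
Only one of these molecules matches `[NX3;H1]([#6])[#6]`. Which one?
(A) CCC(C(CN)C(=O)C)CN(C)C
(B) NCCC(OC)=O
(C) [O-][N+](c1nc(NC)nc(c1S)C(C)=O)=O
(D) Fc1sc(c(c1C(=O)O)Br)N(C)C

C

[NX3;H1]([#6])[#6] describes a trivalent nitrogen with one H, bonded to two carbons (a secondary amine).
(A) has a dimethylamino group (-N(CH3)2) but the nitrogen has H0, not H1.
(B) has a primary amino group (-NH2) but the nitrogen has H2 and only one carbon neighbour.
(C) contains an N-methylamino group (-NHCH3), which satisfies every atom and bond constraint.
(D) has a dimethylamino group (-N(CH3)2) but the nitrogen has H0, not H1.
So the answer is (C).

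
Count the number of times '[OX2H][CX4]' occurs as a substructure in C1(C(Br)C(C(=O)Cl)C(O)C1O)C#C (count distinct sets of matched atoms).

2

[OX2H][CX4] is the SMARTS for an aliphatic alcohol: a hydroxyl oxygen bound to an sp3 (X4) carbon.
The molecule carries 2 separate instances of a hydroxyl group (-OH) meeting every constraint; each maps to a distinct set of atoms, giving 2 matches.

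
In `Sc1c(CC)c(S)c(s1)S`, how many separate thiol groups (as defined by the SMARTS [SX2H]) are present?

3

[SX2H] is the SMARTS for a thiol: an aliphatic sulfur with two connections, one being H.
The molecule carries 3 separate instances of a thiol (-SH) meeting every constraint; each maps to a distinct set of atoms, giving 3 matches.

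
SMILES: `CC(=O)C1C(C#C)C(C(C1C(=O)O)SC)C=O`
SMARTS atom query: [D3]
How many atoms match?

Check the 17 heavy atoms by environment: 7× C (D3) → match; 1× S (D2) → no; 3× C (D1) → no; 2× C (D2) → no; 4× O (D1) → no.
That gives 7 matching atoms.

7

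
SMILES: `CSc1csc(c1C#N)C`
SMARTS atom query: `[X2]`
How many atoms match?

The query [X2] means: any atom with exactly two total connections (bonds + H).
Check the 10 heavy atoms by environment: 1× s (aromatic, X2) → match; 4× c (aromatic, X3) → no; 1× S (X2) → match; 2× C (X4) → no; 1× C (X2) → match; 1× N (X1) → no.
Summing the matching environments: 1 + 1 + 1 = 3 matching atoms.

3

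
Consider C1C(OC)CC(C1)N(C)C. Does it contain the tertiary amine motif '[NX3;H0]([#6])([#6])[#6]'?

The pattern [NX3;H0]([#6])([#6])[#6] describes a trivalent nitrogen with no H, bonded to three carbons — a tertiary amine.
The molecule carries a dimethylamino group (-N(CH3)2), whose atoms satisfy every constraint of the query, so the pattern matches.

Yes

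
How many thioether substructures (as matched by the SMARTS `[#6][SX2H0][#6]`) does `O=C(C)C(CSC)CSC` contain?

[#6][SX2H0][#6] is the SMARTS for a thioether: an aliphatic sulfur bridging two carbons with no H on the sulfur.
The molecule carries 2 separate instances of a methylthio ether (-SCH3) meeting every constraint; each maps to a distinct set of atoms, giving 2 matches.

2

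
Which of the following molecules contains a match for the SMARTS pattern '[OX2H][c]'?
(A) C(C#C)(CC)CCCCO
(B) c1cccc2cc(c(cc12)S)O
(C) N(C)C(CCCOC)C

B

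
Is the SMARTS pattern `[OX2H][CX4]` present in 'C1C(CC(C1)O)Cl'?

Yes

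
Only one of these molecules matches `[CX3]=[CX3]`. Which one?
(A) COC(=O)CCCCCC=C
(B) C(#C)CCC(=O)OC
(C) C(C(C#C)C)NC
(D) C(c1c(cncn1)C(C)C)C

A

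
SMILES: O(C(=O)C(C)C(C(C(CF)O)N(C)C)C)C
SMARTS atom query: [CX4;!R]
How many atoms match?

The query [CX4;!R] means: aliphatic carbon with four total connections, not in a ring.
Check the 16 heavy atoms by environment: 10× C (X4, acyclic) → match; 1× F (X1, acyclic) → no; 2× O (X2, acyclic) → no; 1× C (X3, acyclic) → no; 1× O (X1, acyclic) → no; 1× N (X3, acyclic) → no.
That gives 10 matching atoms.

10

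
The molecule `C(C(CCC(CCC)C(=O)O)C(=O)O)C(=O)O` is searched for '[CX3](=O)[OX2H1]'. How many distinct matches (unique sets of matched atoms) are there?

3

[CX3](=O)[OX2H1] is the SMARTS for a carboxylic acid: an sp2 carbon double-bonded to O and single-bonded to an -OH oxygen.
The molecule carries 3 separate instances of a carboxylic acid group (-C(=O)OH) meeting every constraint; each maps to a distinct set of atoms, giving 3 matches.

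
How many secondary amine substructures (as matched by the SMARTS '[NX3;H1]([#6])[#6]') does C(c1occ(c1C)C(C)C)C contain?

0

[NX3;H1]([#6])[#6] is the SMARTS for a secondary amine: a trivalent nitrogen with one H, bonded to two carbons.
No fragment in the molecule satisfies every constraint, giving 0 matches.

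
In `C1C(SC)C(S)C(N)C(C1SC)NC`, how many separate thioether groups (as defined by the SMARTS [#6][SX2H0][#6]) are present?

2

[#6][SX2H0][#6] is the SMARTS for a thioether: an aliphatic sulfur bridging two carbons with no H on the sulfur.
The molecule carries 2 separate instances of a methylthio ether (-SCH3) meeting every constraint; each maps to a distinct set of atoms, giving 2 matches.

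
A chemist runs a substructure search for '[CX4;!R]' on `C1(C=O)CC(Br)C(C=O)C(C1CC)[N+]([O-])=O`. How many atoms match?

2

The query [CX4;!R] means: aliphatic carbon with four total connections, not in a ring.
Check the 16 heavy atoms by environment: 6× C (X4, in 6-ring) → no; 2× C (X4, acyclic) → match; 2× C (X3, acyclic) → no; 3× O (X1, acyclic) → no; 1× N (charge +1, X3, acyclic) → no; 1× O (charge -1, X1, acyclic) → no; 1× Br (X1, acyclic) → no.
That gives 2 matching atoms.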